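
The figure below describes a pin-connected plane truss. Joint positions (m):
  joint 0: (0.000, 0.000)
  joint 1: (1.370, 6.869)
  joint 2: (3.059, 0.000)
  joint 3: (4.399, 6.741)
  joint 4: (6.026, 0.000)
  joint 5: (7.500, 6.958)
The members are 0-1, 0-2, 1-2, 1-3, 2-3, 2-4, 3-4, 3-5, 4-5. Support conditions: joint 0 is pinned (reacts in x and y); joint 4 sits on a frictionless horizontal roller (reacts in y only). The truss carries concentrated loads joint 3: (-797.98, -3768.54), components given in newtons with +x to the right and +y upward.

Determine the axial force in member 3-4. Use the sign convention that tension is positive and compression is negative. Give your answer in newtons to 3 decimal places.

-1911.747

N=6 nodes, M=9 members, R=3 reactions → 2N=12, M+R=12
member 0 (0-1): L=7.0043, (cx,cy)=(0.1956,0.9807)
member 1 (0-2): L=3.0590, (cx,cy)=(1.0000,0.0000)
member 2 (1-2): L=7.0736, (cx,cy)=(0.2388,-0.9711)
member 3 (1-3): L=3.0317, (cx,cy)=(0.9991,-0.0422)
member 4 (2-3): L=6.8729, (cx,cy)=(0.1950,0.9808)
member 5 (2-4): L=2.9670, (cx,cy)=(1.0000,0.0000)
member 6 (3-4): L=6.9346, (cx,cy)=(0.2346,-0.9721)
member 7 (3-5): L=3.1086, (cx,cy)=(0.9976,0.0698)
member 8 (4-5): L=7.1124, (cx,cy)=(0.2072,0.9783)
solve A·x = −loads:
  F[0-1] = -1947.7772 N (compression)
  F[0-2] = -417.0056 N (compression)
  F[1-2] = +2004.4594 N (tension)
  F[1-3] = -860.3564 N (compression)
  F[2-3] = -1984.5652 N (compression)
  F[2-4] = +448.5375 N (tension)
  F[3-4] = -1911.7475 N (compression)
  F[3-5] = -0.0000 N (tension)
  F[4-5] = +0.0000 N (tension)
  Rx@0 = +797.9800 N
  Ry@0 = +1910.1556 N
  Ry@4 = +1858.3844 N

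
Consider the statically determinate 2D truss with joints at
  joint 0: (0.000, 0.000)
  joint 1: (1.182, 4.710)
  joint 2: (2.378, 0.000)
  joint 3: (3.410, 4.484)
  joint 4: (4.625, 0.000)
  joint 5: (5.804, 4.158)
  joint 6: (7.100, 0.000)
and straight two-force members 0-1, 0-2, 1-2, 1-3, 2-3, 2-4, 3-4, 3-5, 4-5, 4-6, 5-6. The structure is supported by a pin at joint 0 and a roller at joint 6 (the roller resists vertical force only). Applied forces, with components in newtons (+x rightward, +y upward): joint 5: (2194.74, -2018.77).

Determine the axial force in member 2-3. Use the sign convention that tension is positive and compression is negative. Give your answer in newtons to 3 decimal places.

990.241

N=7 nodes, M=11 members, R=3 reactions → 2N=14, M+R=14
member 0 (0-1): L=4.8561, (cx,cy)=(0.2434,0.9699)
member 1 (0-2): L=2.3780, (cx,cy)=(1.0000,0.0000)
member 2 (1-2): L=4.8595, (cx,cy)=(0.2461,-0.9692)
member 3 (1-3): L=2.2394, (cx,cy)=(0.9949,-0.1009)
member 4 (2-3): L=4.6012, (cx,cy)=(0.2243,0.9745)
member 5 (2-4): L=2.2470, (cx,cy)=(1.0000,0.0000)
member 6 (3-4): L=4.6457, (cx,cy)=(0.2615,-0.9652)
member 7 (3-5): L=2.4161, (cx,cy)=(0.9909,-0.1349)
member 8 (4-5): L=4.3219, (cx,cy)=(0.2728,0.9621)
member 9 (4-6): L=2.4750, (cx,cy)=(1.0000,0.0000)
member 10 (5-6): L=4.3553, (cx,cy)=(0.2976,-0.9547)
solve A·x = −loads:
  F[0-1] = +945.2465 N (tension)
  F[0-2] = +1964.6597 N (tension)
  F[1-2] = -995.6378 N (compression)
  F[1-3] = +477.5618 N (tension)
  F[2-3] = +990.2406 N (tension)
  F[2-4] = +1497.5172 N (tension)
  F[3-4] = -1088.4054 N (compression)
  F[3-5] = +990.9379 N (tension)
  F[4-5] = +1091.9380 N (tension)
  F[4-6] = +914.9883 N (tension)
  F[5-6] = -3074.8783 N (compression)
  Rx@0 = -2194.7400 N
  Ry@0 = -916.8173 N
  Ry@6 = +2935.5873 N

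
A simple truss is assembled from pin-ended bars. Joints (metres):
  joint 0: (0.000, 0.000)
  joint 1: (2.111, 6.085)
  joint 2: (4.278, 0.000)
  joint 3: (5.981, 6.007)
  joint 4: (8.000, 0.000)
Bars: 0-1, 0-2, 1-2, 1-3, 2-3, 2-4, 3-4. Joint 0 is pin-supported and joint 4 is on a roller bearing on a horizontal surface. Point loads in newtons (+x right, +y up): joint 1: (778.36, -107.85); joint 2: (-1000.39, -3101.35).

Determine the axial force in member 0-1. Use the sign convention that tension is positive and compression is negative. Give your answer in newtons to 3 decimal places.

N=5 nodes, M=7 members, R=3 reactions → 2N=10, M+R=10
member 0 (0-1): L=6.4408, (cx,cy)=(0.3278,0.9448)
member 1 (0-2): L=4.2780, (cx,cy)=(1.0000,0.0000)
member 2 (1-2): L=6.4593, (cx,cy)=(0.3355,-0.9420)
member 3 (1-3): L=3.8708, (cx,cy)=(0.9998,-0.0202)
member 4 (2-3): L=6.2437, (cx,cy)=(0.2728,0.9621)
member 5 (2-4): L=3.7220, (cx,cy)=(1.0000,0.0000)
member 6 (3-4): L=6.3372, (cx,cy)=(0.3186,-0.9479)
solve A·x = −loads:
  F[0-1] = -984.6433 N (compression)
  F[0-2] = +100.6925 N (tension)
  F[1-2] = +903.0369 N (tension)
  F[1-3] = -1404.3212 N (compression)
  F[2-3] = +2339.3461 N (tension)
  F[2-4] = +765.9717 N (tension)
  F[3-4] = -2404.2269 N (compression)
  Rx@0 = +222.0300 N
  Ry@0 = +930.2541 N
  Ry@4 = +2278.9459 N

-984.643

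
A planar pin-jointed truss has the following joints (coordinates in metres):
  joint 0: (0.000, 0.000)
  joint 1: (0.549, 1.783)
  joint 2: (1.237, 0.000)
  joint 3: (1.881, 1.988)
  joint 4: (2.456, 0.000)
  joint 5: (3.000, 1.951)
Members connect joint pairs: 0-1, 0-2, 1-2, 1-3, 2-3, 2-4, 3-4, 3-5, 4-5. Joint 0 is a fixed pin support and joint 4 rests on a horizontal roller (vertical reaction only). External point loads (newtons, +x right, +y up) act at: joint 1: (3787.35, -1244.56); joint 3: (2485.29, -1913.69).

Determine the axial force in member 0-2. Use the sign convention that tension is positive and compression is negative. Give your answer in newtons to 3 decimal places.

5242.119

N=6 nodes, M=9 members, R=3 reactions → 2N=12, M+R=12
member 0 (0-1): L=1.8656, (cx,cy)=(0.2943,0.9557)
member 1 (0-2): L=1.2370, (cx,cy)=(1.0000,0.0000)
member 2 (1-2): L=1.9111, (cx,cy)=(0.3600,-0.9330)
member 3 (1-3): L=1.3477, (cx,cy)=(0.9884,0.1521)
member 4 (2-3): L=2.0897, (cx,cy)=(0.3082,0.9513)
member 5 (2-4): L=1.2190, (cx,cy)=(1.0000,0.0000)
member 6 (3-4): L=2.0695, (cx,cy)=(0.2778,-0.9606)
member 7 (3-5): L=1.1196, (cx,cy)=(0.9995,-0.0330)
member 8 (4-5): L=2.0254, (cx,cy)=(0.2686,0.9633)
solve A·x = −loads:
  F[0-1] = +3501.9068 N (tension)
  F[0-2] = +5242.1193 N (tension)
  F[1-2] = -5074.7697 N (compression)
  F[1-3] = -940.8829 N (compression)
  F[2-3] = +4976.7497 N (tension)
  F[2-4] = +1881.5041 N (tension)
  F[3-4] = -6771.7304 N (compression)
  F[3-5] = +0.0000 N (tension)
  F[4-5] = -0.0000 N (compression)
  Rx@0 = -6272.6400 N
  Ry@0 = -3346.8461 N
  Ry@4 = +6505.0961 N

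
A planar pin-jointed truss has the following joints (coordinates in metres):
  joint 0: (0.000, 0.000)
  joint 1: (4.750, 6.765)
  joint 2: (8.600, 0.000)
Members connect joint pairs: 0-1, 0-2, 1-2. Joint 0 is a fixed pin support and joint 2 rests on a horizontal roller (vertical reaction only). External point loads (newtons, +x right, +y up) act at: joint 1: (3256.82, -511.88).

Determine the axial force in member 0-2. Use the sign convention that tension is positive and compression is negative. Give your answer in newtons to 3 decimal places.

1618.895

N=3 nodes, M=3 members, R=3 reactions → 2N=6, M+R=6
member 0 (0-1): L=8.2661, (cx,cy)=(0.5746,0.8184)
member 1 (0-2): L=8.6000, (cx,cy)=(1.0000,0.0000)
member 2 (1-2): L=7.7838, (cx,cy)=(0.4946,-0.8691)
solve A·x = −loads:
  F[0-1] = +2850.3544 N (tension)
  F[0-2] = +1618.8951 N (tension)
  F[1-2] = -3273.0323 N (compression)
  Rx@0 = -3256.8200 N
  Ry@0 = -2332.7499 N
  Ry@2 = +2844.6299 N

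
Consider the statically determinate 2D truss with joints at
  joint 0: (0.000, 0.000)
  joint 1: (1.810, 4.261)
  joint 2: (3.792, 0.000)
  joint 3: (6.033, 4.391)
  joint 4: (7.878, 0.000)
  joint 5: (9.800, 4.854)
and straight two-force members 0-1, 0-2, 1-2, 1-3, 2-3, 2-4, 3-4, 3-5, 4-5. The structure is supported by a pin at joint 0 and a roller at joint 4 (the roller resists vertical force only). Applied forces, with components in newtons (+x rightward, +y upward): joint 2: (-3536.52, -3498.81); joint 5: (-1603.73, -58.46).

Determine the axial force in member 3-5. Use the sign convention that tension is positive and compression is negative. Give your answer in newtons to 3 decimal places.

-1673.943

N=6 nodes, M=9 members, R=3 reactions → 2N=12, M+R=12
member 0 (0-1): L=4.6295, (cx,cy)=(0.3910,0.9204)
member 1 (0-2): L=3.7920, (cx,cy)=(1.0000,0.0000)
member 2 (1-2): L=4.6994, (cx,cy)=(0.4218,-0.9067)
member 3 (1-3): L=4.2250, (cx,cy)=(0.9995,0.0308)
member 4 (2-3): L=4.9298, (cx,cy)=(0.4546,0.8907)
member 5 (2-4): L=4.0860, (cx,cy)=(1.0000,0.0000)
member 6 (3-4): L=4.7629, (cx,cy)=(0.3874,-0.9219)
member 7 (3-5): L=3.7953, (cx,cy)=(0.9925,0.1220)
member 8 (4-5): L=5.2207, (cx,cy)=(0.3682,0.9298)
solve A·x = −loads:
  F[0-1] = -3029.7179 N (compression)
  F[0-2] = -3955.7170 N (compression)
  F[1-2] = +2992.4078 N (tension)
  F[1-3] = -2447.7555 N (compression)
  F[2-3] = +881.9584 N (tension)
  F[2-4] = +441.9441 N (tension)
  F[3-4] = -991.8998 N (compression)
  F[3-5] = -1673.9426 N (compression)
  F[4-5] = +156.7564 N (tension)
  Rx@0 = +5140.2500 N
  Ry@0 = +2788.5609 N
  Ry@4 = +768.7091 N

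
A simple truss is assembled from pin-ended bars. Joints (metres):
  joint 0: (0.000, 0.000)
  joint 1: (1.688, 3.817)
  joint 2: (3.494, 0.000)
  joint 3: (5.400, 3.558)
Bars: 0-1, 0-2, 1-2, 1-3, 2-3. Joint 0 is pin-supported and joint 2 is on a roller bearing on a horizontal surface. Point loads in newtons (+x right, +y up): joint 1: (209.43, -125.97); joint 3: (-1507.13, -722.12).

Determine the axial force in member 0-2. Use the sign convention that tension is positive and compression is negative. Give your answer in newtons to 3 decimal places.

-865.579

N=4 nodes, M=5 members, R=3 reactions → 2N=8, M+R=8
member 0 (0-1): L=4.1736, (cx,cy)=(0.4044,0.9146)
member 1 (0-2): L=3.4940, (cx,cy)=(1.0000,0.0000)
member 2 (1-2): L=4.2227, (cx,cy)=(0.4277,-0.9039)
member 3 (1-3): L=3.7210, (cx,cy)=(0.9976,-0.0696)
member 4 (2-3): L=4.0364, (cx,cy)=(0.4722,0.8815)
solve A·x = −loads:
  F[0-1] = -1068.4216 N (compression)
  F[0-2] = -865.5788 N (compression)
  F[1-2] = +1024.9926 N (tension)
  F[1-3] = -1082.5551 N (compression)
  F[2-3] = -904.6876 N (compression)
  Rx@0 = +1297.7000 N
  Ry@0 = +977.1366 N
  Ry@2 = -129.0466 N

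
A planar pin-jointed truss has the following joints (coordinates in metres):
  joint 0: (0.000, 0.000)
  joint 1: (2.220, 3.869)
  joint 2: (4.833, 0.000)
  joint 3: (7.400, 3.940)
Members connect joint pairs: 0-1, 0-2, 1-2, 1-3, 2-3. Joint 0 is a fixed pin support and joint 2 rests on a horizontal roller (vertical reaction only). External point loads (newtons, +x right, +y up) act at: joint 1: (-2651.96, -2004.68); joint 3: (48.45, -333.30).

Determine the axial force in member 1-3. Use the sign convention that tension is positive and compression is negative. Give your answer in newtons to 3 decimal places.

268.021

N=4 nodes, M=5 members, R=3 reactions → 2N=8, M+R=8
member 0 (0-1): L=4.4607, (cx,cy)=(0.4977,0.8674)
member 1 (0-2): L=4.8330, (cx,cy)=(1.0000,0.0000)
member 2 (1-2): L=4.6687, (cx,cy)=(0.5597,-0.8287)
member 3 (1-3): L=5.1805, (cx,cy)=(0.9999,0.0137)
member 4 (2-3): L=4.7025, (cx,cy)=(0.5459,0.8379)
solve A·x = −loads:
  F[0-1] = -3447.6089 N (compression)
  F[0-2] = -887.6927 N (compression)
  F[1-2] = +1193.7962 N (tension)
  F[1-3] = +268.0210 N (tension)
  F[2-3] = -402.1832 N (compression)
  Rx@0 = +2603.5100 N
  Ry@0 = +2990.3141 N
  Ry@2 = -652.3341 N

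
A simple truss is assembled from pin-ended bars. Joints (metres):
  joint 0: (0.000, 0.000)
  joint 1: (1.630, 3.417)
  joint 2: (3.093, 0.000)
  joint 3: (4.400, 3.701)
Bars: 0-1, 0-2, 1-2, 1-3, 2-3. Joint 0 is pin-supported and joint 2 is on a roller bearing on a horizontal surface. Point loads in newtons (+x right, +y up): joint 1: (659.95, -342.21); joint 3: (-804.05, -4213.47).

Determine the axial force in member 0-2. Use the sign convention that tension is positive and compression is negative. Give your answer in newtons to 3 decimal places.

-805.061

N=4 nodes, M=5 members, R=3 reactions → 2N=8, M+R=8
member 0 (0-1): L=3.7859, (cx,cy)=(0.4305,0.9026)
member 1 (0-2): L=3.0930, (cx,cy)=(1.0000,0.0000)
member 2 (1-2): L=3.7170, (cx,cy)=(0.3936,-0.9193)
member 3 (1-3): L=2.7845, (cx,cy)=(0.9948,0.1020)
member 4 (2-3): L=3.9250, (cx,cy)=(0.3330,0.9429)
solve A·x = −loads:
  F[0-1] = +1535.1588 N (tension)
  F[0-2] = -805.0606 N (compression)
  F[1-2] = -1800.3562 N (compression)
  F[1-3] = +713.3410 N (tension)
  F[2-3] = -4545.6493 N (compression)
  Rx@0 = +144.1000 N
  Ry@0 = -1385.5843 N
  Ry@2 = +5941.2643 N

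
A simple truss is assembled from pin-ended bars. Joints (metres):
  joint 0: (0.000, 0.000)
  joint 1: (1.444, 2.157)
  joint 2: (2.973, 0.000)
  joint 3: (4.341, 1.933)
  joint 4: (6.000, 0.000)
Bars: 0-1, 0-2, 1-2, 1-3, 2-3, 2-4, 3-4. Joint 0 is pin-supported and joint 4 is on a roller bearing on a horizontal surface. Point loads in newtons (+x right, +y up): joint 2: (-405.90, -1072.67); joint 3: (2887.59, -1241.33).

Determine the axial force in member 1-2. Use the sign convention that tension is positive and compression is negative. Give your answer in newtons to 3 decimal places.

-62.600

N=5 nodes, M=7 members, R=3 reactions → 2N=10, M+R=10
member 0 (0-1): L=2.5957, (cx,cy)=(0.5563,0.8310)
member 1 (0-2): L=2.9730, (cx,cy)=(1.0000,0.0000)
member 2 (1-2): L=2.6440, (cx,cy)=(0.5783,-0.8158)
member 3 (1-3): L=2.9056, (cx,cy)=(0.9970,-0.0771)
member 4 (2-3): L=2.3681, (cx,cy)=(0.5777,0.8163)
member 5 (2-4): L=3.0270, (cx,cy)=(1.0000,0.0000)
member 6 (3-4): L=2.5473, (cx,cy)=(0.6513,-0.7588)
solve A·x = −loads:
  F[0-1] = +55.2304 N (tension)
  F[0-2] = +2450.9653 N (tension)
  F[1-2] = -62.5997 N (compression)
  F[1-3] = +67.1259 N (tension)
  F[2-3] = +1376.6855 N (tension)
  F[2-4] = +2025.3837 N (tension)
  F[3-4] = -3109.8691 N (compression)
  Rx@0 = -2481.6900 N
  Ry@0 = -45.8955 N
  Ry@4 = +2359.8955 N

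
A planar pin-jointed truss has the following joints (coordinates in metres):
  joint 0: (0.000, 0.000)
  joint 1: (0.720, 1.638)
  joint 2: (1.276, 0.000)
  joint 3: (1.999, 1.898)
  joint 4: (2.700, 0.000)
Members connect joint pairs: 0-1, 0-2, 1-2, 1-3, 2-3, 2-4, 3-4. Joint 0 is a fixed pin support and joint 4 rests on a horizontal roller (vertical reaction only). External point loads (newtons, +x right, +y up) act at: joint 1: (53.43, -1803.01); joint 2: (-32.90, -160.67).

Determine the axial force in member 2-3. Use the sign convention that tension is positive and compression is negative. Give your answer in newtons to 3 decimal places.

N=5 nodes, M=7 members, R=3 reactions → 2N=10, M+R=10
member 0 (0-1): L=1.7893, (cx,cy)=(0.4024,0.9155)
member 1 (0-2): L=1.2760, (cx,cy)=(1.0000,0.0000)
member 2 (1-2): L=1.7298, (cx,cy)=(0.3214,-0.9469)
member 3 (1-3): L=1.3052, (cx,cy)=(0.9800,0.1992)
member 4 (2-3): L=2.0310, (cx,cy)=(0.3560,0.9345)
member 5 (2-4): L=1.4240, (cx,cy)=(1.0000,0.0000)
member 6 (3-4): L=2.0233, (cx,cy)=(0.3465,-0.9381)
solve A·x = −loads:
  F[0-1] = -1501.4602 N (compression)
  F[0-2] = +624.7198 N (tension)
  F[1-2] = -555.3447 N (compression)
  F[1-3] = -488.9169 N (compression)
  F[2-3] = +734.6693 N (tension)
  F[2-4] = +217.5938 N (tension)
  F[3-4] = -628.0468 N (compression)
  Rx@0 = -20.5300 N
  Ry@0 = +1374.5317 N
  Ry@4 = +589.1483 N

734.669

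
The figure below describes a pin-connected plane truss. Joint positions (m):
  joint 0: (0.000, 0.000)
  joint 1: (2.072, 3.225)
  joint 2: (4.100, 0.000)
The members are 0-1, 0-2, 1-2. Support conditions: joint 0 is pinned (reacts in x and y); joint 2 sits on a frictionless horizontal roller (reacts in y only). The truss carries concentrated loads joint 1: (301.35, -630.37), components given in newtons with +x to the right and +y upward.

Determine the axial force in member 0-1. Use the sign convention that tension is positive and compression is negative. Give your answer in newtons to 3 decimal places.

N=3 nodes, M=3 members, R=3 reactions → 2N=6, M+R=6
member 0 (0-1): L=3.8333, (cx,cy)=(0.5405,0.8413)
member 1 (0-2): L=4.1000, (cx,cy)=(1.0000,0.0000)
member 2 (1-2): L=3.8096, (cx,cy)=(0.5323,-0.8465)
solve A·x = −loads:
  F[0-1] = -88.8661 N (compression)
  F[0-2] = +349.3851 N (tension)
  F[1-2] = -656.3283 N (compression)
  Rx@0 = -301.3500 N
  Ry@0 = +74.7650 N
  Ry@2 = +555.6050 N

-88.866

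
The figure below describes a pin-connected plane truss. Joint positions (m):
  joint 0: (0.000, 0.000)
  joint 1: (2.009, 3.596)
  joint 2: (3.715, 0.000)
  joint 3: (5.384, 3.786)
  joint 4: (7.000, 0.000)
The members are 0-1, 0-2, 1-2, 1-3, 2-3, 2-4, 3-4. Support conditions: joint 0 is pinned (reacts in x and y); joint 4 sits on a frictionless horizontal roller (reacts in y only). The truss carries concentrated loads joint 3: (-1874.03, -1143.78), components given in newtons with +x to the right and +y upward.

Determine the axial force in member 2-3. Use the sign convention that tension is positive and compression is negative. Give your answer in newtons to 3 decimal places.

-1317.175

N=5 nodes, M=7 members, R=3 reactions → 2N=10, M+R=10
member 0 (0-1): L=4.1191, (cx,cy)=(0.4877,0.8730)
member 1 (0-2): L=3.7150, (cx,cy)=(1.0000,0.0000)
member 2 (1-2): L=3.9802, (cx,cy)=(0.4286,-0.9035)
member 3 (1-3): L=3.3803, (cx,cy)=(0.9984,0.0562)
member 4 (2-3): L=4.1376, (cx,cy)=(0.4034,0.9150)
member 5 (2-4): L=3.2850, (cx,cy)=(1.0000,0.0000)
member 6 (3-4): L=4.1165, (cx,cy)=(0.3926,-0.9197)
solve A·x = −loads:
  F[0-1] = -1463.4993 N (compression)
  F[0-2] = -1160.2471 N (compression)
  F[1-2] = +1334.0158 N (tension)
  F[1-3] = -1287.6127 N (compression)
  F[2-3] = -1317.1751 N (compression)
  F[2-4] = -57.1329 N (compression)
  F[3-4] = +145.5356 N (tension)
  Rx@0 = +1874.0300 N
  Ry@0 = +1277.6323 N
  Ry@4 = -133.8523 N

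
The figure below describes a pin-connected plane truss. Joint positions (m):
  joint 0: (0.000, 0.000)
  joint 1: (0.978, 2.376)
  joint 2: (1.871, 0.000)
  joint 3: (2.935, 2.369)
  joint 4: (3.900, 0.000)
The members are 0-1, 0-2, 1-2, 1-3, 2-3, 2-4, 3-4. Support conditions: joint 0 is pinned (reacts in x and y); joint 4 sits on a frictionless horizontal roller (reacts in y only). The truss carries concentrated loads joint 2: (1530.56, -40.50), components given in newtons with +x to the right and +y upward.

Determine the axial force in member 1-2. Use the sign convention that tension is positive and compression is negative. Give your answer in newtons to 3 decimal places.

N=5 nodes, M=7 members, R=3 reactions → 2N=10, M+R=10
member 0 (0-1): L=2.5694, (cx,cy)=(0.3806,0.9247)
member 1 (0-2): L=1.8710, (cx,cy)=(1.0000,0.0000)
member 2 (1-2): L=2.5383, (cx,cy)=(0.3518,-0.9361)
member 3 (1-3): L=1.9570, (cx,cy)=(1.0000,-0.0036)
member 4 (2-3): L=2.5970, (cx,cy)=(0.4097,0.9122)
member 5 (2-4): L=2.0290, (cx,cy)=(1.0000,0.0000)
member 6 (3-4): L=2.5580, (cx,cy)=(0.3772,-0.9261)
solve A·x = −loads:
  F[0-1] = -22.7855 N (compression)
  F[0-2] = +1539.2329 N (tension)
  F[1-2] = +22.5729 N (tension)
  F[1-3] = -16.6145 N (compression)
  F[2-3] = +21.2342 N (tension)
  F[2-4] = +7.9146 N (tension)
  F[3-4] = -20.9798 N (compression)
  Rx@0 = -1530.5600 N
  Ry@0 = +21.0704 N
  Ry@4 = +19.4296 N

22.573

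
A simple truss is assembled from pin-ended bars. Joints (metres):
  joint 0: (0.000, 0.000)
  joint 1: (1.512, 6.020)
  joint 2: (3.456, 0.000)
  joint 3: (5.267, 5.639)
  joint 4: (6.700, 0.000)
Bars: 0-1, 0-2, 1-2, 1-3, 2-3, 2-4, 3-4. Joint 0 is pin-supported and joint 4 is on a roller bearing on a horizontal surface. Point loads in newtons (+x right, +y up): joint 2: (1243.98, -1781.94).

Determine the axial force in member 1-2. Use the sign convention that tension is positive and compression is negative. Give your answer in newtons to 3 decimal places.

N=5 nodes, M=7 members, R=3 reactions → 2N=10, M+R=10
member 0 (0-1): L=6.2070, (cx,cy)=(0.2436,0.9699)
member 1 (0-2): L=3.4560, (cx,cy)=(1.0000,0.0000)
member 2 (1-2): L=6.3261, (cx,cy)=(0.3073,-0.9516)
member 3 (1-3): L=3.7743, (cx,cy)=(0.9949,-0.1009)
member 4 (2-3): L=5.9227, (cx,cy)=(0.3058,0.9521)
member 5 (2-4): L=3.2440, (cx,cy)=(1.0000,0.0000)
member 6 (3-4): L=5.8182, (cx,cy)=(0.2463,-0.9692)
solve A·x = −loads:
  F[0-1] = -889.5752 N (compression)
  F[0-2] = +1460.6778 N (tension)
  F[1-2] = +961.2487 N (tension)
  F[1-3] = -514.7171 N (compression)
  F[2-3] = +910.8280 N (tension)
  F[2-4] = +233.5802 N (tension)
  F[3-4] = -948.3767 N (compression)
  Rx@0 = -1243.9800 N
  Ry@0 = +862.7781 N
  Ry@4 = +919.1619 N

961.249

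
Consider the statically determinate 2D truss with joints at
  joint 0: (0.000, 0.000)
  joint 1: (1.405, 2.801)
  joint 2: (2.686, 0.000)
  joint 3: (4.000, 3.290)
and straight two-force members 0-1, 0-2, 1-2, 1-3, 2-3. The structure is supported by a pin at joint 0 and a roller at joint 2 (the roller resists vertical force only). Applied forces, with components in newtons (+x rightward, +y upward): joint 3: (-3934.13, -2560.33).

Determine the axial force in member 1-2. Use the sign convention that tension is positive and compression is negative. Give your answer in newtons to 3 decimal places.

3269.128

N=4 nodes, M=5 members, R=3 reactions → 2N=8, M+R=8
member 0 (0-1): L=3.1336, (cx,cy)=(0.4484,0.8939)
member 1 (0-2): L=2.6860, (cx,cy)=(1.0000,0.0000)
member 2 (1-2): L=3.0800, (cx,cy)=(0.4159,-0.9094)
member 3 (1-3): L=2.6407, (cx,cy)=(0.9827,0.1852)
member 4 (2-3): L=3.5427, (cx,cy)=(0.3709,0.9287)
solve A·x = −loads:
  F[0-1] = -3989.7820 N (compression)
  F[0-2] = -2145.2631 N (compression)
  F[1-2] = +3269.1282 N (tension)
  F[1-3] = -3203.9287 N (compression)
  F[2-3] = -2118.1080 N (compression)
  Rx@0 = +3934.1300 N
  Ry@0 = +3566.2748 N
  Ry@2 = -1005.9448 N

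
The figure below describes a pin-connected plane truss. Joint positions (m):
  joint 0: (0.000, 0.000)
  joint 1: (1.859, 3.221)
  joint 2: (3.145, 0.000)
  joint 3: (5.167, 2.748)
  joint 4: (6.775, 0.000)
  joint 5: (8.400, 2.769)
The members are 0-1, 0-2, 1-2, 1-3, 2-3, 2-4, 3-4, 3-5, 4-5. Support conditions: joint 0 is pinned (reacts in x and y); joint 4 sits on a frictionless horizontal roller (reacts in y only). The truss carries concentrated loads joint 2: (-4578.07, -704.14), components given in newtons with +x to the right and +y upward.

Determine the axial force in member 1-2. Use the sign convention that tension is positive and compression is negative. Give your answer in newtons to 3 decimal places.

N=6 nodes, M=9 members, R=3 reactions → 2N=12, M+R=12
member 0 (0-1): L=3.7190, (cx,cy)=(0.4999,0.8661)
member 1 (0-2): L=3.1450, (cx,cy)=(1.0000,0.0000)
member 2 (1-2): L=3.4682, (cx,cy)=(0.3708,-0.9287)
member 3 (1-3): L=3.3416, (cx,cy)=(0.9899,-0.1415)
member 4 (2-3): L=3.4117, (cx,cy)=(0.5927,0.8055)
member 5 (2-4): L=3.6300, (cx,cy)=(1.0000,0.0000)
member 6 (3-4): L=3.1839, (cx,cy)=(0.5050,-0.8631)
member 7 (3-5): L=3.2331, (cx,cy)=(1.0000,0.0065)
member 8 (4-5): L=3.2106, (cx,cy)=(0.5061,0.8625)
solve A·x = −loads:
  F[0-1] = -435.6002 N (compression)
  F[0-2] = -4360.3266 N (compression)
  F[1-2] = +466.3807 N (tension)
  F[1-3] = -394.6481 N (compression)
  F[2-3] = +336.4629 N (tension)
  F[2-4] = +191.2668 N (tension)
  F[3-4] = -378.7145 N (compression)
  F[3-5] = -0.0000 N (compression)
  F[4-5] = +0.0000 N (tension)
  Rx@0 = +4578.0700 N
  Ry@0 = +377.2735 N
  Ry@4 = +326.8665 N

466.381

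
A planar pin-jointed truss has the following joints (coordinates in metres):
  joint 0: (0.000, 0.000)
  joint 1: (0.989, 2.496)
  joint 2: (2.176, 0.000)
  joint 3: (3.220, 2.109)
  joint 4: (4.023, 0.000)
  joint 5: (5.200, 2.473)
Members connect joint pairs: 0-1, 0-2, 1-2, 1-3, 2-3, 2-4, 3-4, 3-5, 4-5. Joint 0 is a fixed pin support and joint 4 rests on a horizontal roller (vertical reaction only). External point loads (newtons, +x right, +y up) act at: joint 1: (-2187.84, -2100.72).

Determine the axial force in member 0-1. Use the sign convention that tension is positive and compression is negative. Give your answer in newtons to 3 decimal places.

N=6 nodes, M=9 members, R=3 reactions → 2N=12, M+R=12
member 0 (0-1): L=2.6848, (cx,cy)=(0.3684,0.9297)
member 1 (0-2): L=2.1760, (cx,cy)=(1.0000,0.0000)
member 2 (1-2): L=2.7639, (cx,cy)=(0.4295,-0.9031)
member 3 (1-3): L=2.2643, (cx,cy)=(0.9853,-0.1709)
member 4 (2-3): L=2.3533, (cx,cy)=(0.4436,0.8962)
member 5 (2-4): L=1.8470, (cx,cy)=(1.0000,0.0000)
member 6 (3-4): L=2.2567, (cx,cy)=(0.3558,-0.9346)
member 7 (3-5): L=2.0132, (cx,cy)=(0.9835,0.1808)
member 8 (4-5): L=2.7388, (cx,cy)=(0.4297,0.9029)
solve A·x = −loads:
  F[0-1] = -3164.2032 N (compression)
  F[0-2] = -1022.2411 N (compression)
  F[1-2] = +800.9464 N (tension)
  F[1-3] = +688.3874 N (tension)
  F[2-3] = -807.0918 N (compression)
  F[2-4] = -320.2000 N (compression)
  F[3-4] = +899.8692 N (tension)
  F[3-5] = -0.0000 N (tension)
  F[4-5] = -0.0000 N (tension)
  Rx@0 = +2187.8400 N
  Ry@0 = +2941.6935 N
  Ry@4 = -840.9735 N

-3164.203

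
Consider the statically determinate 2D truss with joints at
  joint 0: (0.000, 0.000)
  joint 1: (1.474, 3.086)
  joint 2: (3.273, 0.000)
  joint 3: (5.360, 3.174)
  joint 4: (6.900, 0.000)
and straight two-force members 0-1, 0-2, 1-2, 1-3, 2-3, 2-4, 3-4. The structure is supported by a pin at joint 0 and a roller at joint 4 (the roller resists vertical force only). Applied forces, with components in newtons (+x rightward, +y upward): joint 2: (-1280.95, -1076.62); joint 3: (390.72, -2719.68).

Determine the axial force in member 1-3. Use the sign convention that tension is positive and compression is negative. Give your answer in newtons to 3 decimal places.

-1039.923

N=5 nodes, M=7 members, R=3 reactions → 2N=10, M+R=10
member 0 (0-1): L=3.4200, (cx,cy)=(0.4310,0.9024)
member 1 (0-2): L=3.2730, (cx,cy)=(1.0000,0.0000)
member 2 (1-2): L=3.5721, (cx,cy)=(0.5036,-0.8639)
member 3 (1-3): L=3.8870, (cx,cy)=(0.9997,0.0226)
member 4 (2-3): L=3.7987, (cx,cy)=(0.5494,0.8356)
member 5 (2-4): L=3.6270, (cx,cy)=(1.0000,0.0000)
member 6 (3-4): L=3.5279, (cx,cy)=(0.4365,-0.8997)
solve A·x = −loads:
  F[0-1] = -1100.6765 N (compression)
  F[0-2] = -415.8382 N (compression)
  F[1-2] = +1122.3874 N (tension)
  F[1-3] = -1039.9233 N (compression)
  F[2-3] = +128.0175 N (tension)
  F[2-4] = +1360.0434 N (tension)
  F[3-4] = -3115.6222 N (compression)
  Rx@0 = +890.2300 N
  Ry@0 = +993.1975 N
  Ry@4 = +2803.1025 N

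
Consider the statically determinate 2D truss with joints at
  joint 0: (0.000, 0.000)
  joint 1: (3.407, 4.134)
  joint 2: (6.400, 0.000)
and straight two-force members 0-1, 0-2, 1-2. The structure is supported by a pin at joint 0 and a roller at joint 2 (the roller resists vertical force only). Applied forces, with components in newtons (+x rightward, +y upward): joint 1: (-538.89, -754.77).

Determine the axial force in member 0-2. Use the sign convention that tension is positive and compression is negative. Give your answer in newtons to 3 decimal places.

N=3 nodes, M=3 members, R=3 reactions → 2N=6, M+R=6
member 0 (0-1): L=5.3570, (cx,cy)=(0.6360,0.7717)
member 1 (0-2): L=6.4000, (cx,cy)=(1.0000,0.0000)
member 2 (1-2): L=5.1037, (cx,cy)=(0.5864,-0.8100)
solve A·x = −loads:
  F[0-1] = -908.4664 N (compression)
  F[0-2] = +38.8843 N (tension)
  F[1-2] = -66.3062 N (compression)
  Rx@0 = +538.8900 N
  Ry@0 = +701.0622 N
  Ry@2 = +53.7078 N

38.884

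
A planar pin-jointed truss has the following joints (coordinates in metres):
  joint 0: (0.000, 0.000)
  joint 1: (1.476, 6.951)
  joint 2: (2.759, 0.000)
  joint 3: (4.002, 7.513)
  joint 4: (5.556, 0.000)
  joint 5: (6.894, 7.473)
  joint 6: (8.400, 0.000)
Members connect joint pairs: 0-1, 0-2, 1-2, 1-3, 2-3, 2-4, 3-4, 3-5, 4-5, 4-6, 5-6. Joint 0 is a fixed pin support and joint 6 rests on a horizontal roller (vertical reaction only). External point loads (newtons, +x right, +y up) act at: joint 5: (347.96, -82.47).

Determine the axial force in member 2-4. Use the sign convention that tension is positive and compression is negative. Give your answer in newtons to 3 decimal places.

N=7 nodes, M=11 members, R=3 reactions → 2N=14, M+R=14
member 0 (0-1): L=7.1060, (cx,cy)=(0.2077,0.9782)
member 1 (0-2): L=2.7590, (cx,cy)=(1.0000,0.0000)
member 2 (1-2): L=7.0684, (cx,cy)=(0.1815,-0.9834)
member 3 (1-3): L=2.5878, (cx,cy)=(0.9761,0.2172)
member 4 (2-3): L=7.6151, (cx,cy)=(0.1632,0.9866)
member 5 (2-4): L=2.7970, (cx,cy)=(1.0000,0.0000)
member 6 (3-4): L=7.6720, (cx,cy)=(0.2026,-0.9793)
member 7 (3-5): L=2.8923, (cx,cy)=(0.9999,-0.0138)
member 8 (4-5): L=7.5918, (cx,cy)=(0.1762,0.9843)
member 9 (4-6): L=2.8440, (cx,cy)=(1.0000,0.0000)
member 10 (5-6): L=7.6232, (cx,cy)=(0.1976,-0.9803)
solve A·x = −loads:
  F[0-1] = +301.3468 N (tension)
  F[0-2] = +285.3666 N (tension)
  F[1-2] = -274.3268 N (compression)
  F[1-3] = +115.1350 N (tension)
  F[2-3] = +273.4371 N (tension)
  F[2-4] = +190.9405 N (tension)
  F[3-4] = -304.1019 N (compression)
  F[3-5] = +218.6374 N (tension)
  F[4-5] = +302.5338 N (tension)
  F[4-6] = +76.0244 N (tension)
  F[5-6] = -384.8286 N (compression)
  Rx@0 = -347.9600 N
  Ry@0 = -294.7744 N
  Ry@6 = +377.2444 N

190.941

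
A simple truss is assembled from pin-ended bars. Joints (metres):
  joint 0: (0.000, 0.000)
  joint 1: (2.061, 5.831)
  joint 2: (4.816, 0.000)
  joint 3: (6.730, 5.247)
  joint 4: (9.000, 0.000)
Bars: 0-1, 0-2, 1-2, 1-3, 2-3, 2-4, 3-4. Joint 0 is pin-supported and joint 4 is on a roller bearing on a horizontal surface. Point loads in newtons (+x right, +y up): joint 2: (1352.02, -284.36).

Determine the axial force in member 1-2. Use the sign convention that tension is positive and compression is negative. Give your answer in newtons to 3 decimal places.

162.261

N=5 nodes, M=7 members, R=3 reactions → 2N=10, M+R=10
member 0 (0-1): L=6.1845, (cx,cy)=(0.3333,0.9428)
member 1 (0-2): L=4.8160, (cx,cy)=(1.0000,0.0000)
member 2 (1-2): L=6.4491, (cx,cy)=(0.4272,-0.9042)
member 3 (1-3): L=4.7054, (cx,cy)=(0.9923,-0.1241)
member 4 (2-3): L=5.5852, (cx,cy)=(0.3427,0.9394)
member 5 (2-4): L=4.1840, (cx,cy)=(1.0000,0.0000)
member 6 (3-4): L=5.7170, (cx,cy)=(0.3971,-0.9178)
solve A·x = −loads:
  F[0-1] = -140.2105 N (compression)
  F[0-2] = +1398.7454 N (tension)
  F[1-2] = +162.2615 N (tension)
  F[1-3] = -116.9465 N (compression)
  F[2-3] = +146.5218 N (tension)
  F[2-4] = +65.8305 N (tension)
  F[3-4] = -165.7938 N (compression)
  Rx@0 = -1352.0200 N
  Ry@0 = +132.1958 N
  Ry@4 = +152.1642 N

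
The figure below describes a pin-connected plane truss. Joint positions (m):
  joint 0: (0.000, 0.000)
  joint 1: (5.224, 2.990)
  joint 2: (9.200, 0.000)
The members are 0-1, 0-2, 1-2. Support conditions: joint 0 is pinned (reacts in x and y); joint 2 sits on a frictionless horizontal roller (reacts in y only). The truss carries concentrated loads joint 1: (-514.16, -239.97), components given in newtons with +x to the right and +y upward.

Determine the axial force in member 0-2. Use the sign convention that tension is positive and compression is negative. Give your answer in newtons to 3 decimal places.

-41.011

N=3 nodes, M=3 members, R=3 reactions → 2N=6, M+R=6
member 0 (0-1): L=6.0192, (cx,cy)=(0.8679,0.4967)
member 1 (0-2): L=9.2000, (cx,cy)=(1.0000,0.0000)
member 2 (1-2): L=4.9748, (cx,cy)=(0.7992,-0.6010)
solve A·x = −loads:
  F[0-1] = -545.1683 N (compression)
  F[0-2] = -41.0110 N (compression)
  F[1-2] = +51.3133 N (tension)
  Rx@0 = +514.1600 N
  Ry@0 = +270.8108 N
  Ry@2 = -30.8408 N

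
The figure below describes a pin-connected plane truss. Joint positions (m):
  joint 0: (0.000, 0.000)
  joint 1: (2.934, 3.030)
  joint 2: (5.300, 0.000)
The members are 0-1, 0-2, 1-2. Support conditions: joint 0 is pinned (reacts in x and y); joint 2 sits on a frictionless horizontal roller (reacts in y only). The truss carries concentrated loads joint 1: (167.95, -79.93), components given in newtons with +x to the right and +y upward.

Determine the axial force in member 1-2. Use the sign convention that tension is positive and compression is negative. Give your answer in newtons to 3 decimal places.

N=3 nodes, M=3 members, R=3 reactions → 2N=6, M+R=6
member 0 (0-1): L=4.2177, (cx,cy)=(0.6956,0.7184)
member 1 (0-2): L=5.3000, (cx,cy)=(1.0000,0.0000)
member 2 (1-2): L=3.8443, (cx,cy)=(0.6155,-0.7882)
solve A·x = −loads:
  F[0-1] = +83.9854 N (tension)
  F[0-2] = +109.5269 N (tension)
  F[1-2] = -177.9616 N (compression)
  Rx@0 = -167.9500 N
  Ry@0 = -60.3347 N
  Ry@2 = +140.2647 N

-177.962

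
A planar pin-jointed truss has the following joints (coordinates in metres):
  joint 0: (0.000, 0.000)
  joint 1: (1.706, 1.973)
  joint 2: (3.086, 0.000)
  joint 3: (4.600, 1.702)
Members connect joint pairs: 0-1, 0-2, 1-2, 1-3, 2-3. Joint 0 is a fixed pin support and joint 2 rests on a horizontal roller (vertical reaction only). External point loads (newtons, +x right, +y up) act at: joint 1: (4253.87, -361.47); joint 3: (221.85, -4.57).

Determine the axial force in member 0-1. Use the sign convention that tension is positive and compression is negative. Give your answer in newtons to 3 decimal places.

N=4 nodes, M=5 members, R=3 reactions → 2N=8, M+R=8
member 0 (0-1): L=2.6083, (cx,cy)=(0.6541,0.7564)
member 1 (0-2): L=3.0860, (cx,cy)=(1.0000,0.0000)
member 2 (1-2): L=2.4077, (cx,cy)=(0.5732,-0.8194)
member 3 (1-3): L=2.9067, (cx,cy)=(0.9956,-0.0932)
member 4 (2-3): L=2.2779, (cx,cy)=(0.6646,0.7472)
solve A·x = −loads:
  F[0-1] = +3546.3985 N (tension)
  F[0-2] = +2156.1309 N (tension)
  F[1-2] = -3738.6434 N (compression)
  F[1-3] = +209.4562 N (tension)
  F[2-3] = +20.0202 N (tension)
  Rx@0 = -4475.7200 N
  Ry@0 = -2682.6198 N
  Ry@2 = +3048.6598 N

3546.399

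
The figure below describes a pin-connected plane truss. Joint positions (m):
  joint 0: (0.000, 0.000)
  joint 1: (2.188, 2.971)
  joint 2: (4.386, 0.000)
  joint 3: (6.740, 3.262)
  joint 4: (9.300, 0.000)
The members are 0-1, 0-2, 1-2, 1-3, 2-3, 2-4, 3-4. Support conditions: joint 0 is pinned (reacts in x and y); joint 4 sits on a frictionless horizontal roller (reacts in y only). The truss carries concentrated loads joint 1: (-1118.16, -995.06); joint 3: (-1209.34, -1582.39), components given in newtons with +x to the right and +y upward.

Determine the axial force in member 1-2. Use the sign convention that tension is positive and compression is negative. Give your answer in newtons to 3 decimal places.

N=5 nodes, M=7 members, R=3 reactions → 2N=10, M+R=10
member 0 (0-1): L=3.6897, (cx,cy)=(0.5930,0.8052)
member 1 (0-2): L=4.3860, (cx,cy)=(1.0000,0.0000)
member 2 (1-2): L=3.6957, (cx,cy)=(0.5947,-0.8039)
member 3 (1-3): L=4.5613, (cx,cy)=(0.9980,0.0638)
member 4 (2-3): L=4.0227, (cx,cy)=(0.5852,0.8109)
member 5 (2-4): L=4.9140, (cx,cy)=(1.0000,0.0000)
member 6 (3-4): L=4.1466, (cx,cy)=(0.6174,-0.7867)
solve A·x = −loads:
  F[0-1] = -2456.4225 N (compression)
  F[0-2] = -870.8522 N (compression)
  F[1-2] = +1141.6903 N (tension)
  F[1-3] = -1019.5835 N (compression)
  F[2-3] = -1131.8485 N (compression)
  F[2-4] = +470.5037 N (tension)
  F[3-4] = -762.1047 N (compression)
  Rx@0 = +2327.5000 N
  Ry@0 = +1977.9253 N
  Ry@4 = +599.5247 N

1141.690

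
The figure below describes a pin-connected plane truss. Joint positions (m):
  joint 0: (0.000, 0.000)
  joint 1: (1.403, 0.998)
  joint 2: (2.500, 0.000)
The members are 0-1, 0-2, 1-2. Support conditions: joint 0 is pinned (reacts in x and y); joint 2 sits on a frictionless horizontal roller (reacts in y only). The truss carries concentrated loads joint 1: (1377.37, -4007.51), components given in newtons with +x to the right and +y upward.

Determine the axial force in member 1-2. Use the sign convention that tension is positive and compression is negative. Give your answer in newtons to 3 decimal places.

-4159.146

N=3 nodes, M=3 members, R=3 reactions → 2N=6, M+R=6
member 0 (0-1): L=1.7217, (cx,cy)=(0.8149,0.5796)
member 1 (0-2): L=2.5000, (cx,cy)=(1.0000,0.0000)
member 2 (1-2): L=1.4830, (cx,cy)=(0.7397,-0.6729)
solve A·x = −loads:
  F[0-1] = -2085.1587 N (compression)
  F[0-2] = +3076.5032 N (tension)
  F[1-2] = -4159.1457 N (compression)
  Rx@0 = -1377.3700 N
  Ry@0 = +1208.6493 N
  Ry@2 = +2798.8607 N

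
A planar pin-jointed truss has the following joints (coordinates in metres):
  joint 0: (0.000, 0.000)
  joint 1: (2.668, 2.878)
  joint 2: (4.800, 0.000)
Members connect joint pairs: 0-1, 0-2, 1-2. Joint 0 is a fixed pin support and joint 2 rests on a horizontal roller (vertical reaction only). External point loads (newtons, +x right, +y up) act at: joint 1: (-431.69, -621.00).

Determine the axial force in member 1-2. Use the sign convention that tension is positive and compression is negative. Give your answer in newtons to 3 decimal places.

N=3 nodes, M=3 members, R=3 reactions → 2N=6, M+R=6
member 0 (0-1): L=3.9244, (cx,cy)=(0.6798,0.7334)
member 1 (0-2): L=4.8000, (cx,cy)=(1.0000,0.0000)
member 2 (1-2): L=3.5817, (cx,cy)=(0.5953,-0.8035)
solve A·x = −loads:
  F[0-1] = -729.0616 N (compression)
  F[0-2] = +63.9588 N (tension)
  F[1-2] = -107.4479 N (compression)
  Rx@0 = +431.6900 N
  Ry@0 = +534.6616 N
  Ry@2 = +86.3384 N

-107.448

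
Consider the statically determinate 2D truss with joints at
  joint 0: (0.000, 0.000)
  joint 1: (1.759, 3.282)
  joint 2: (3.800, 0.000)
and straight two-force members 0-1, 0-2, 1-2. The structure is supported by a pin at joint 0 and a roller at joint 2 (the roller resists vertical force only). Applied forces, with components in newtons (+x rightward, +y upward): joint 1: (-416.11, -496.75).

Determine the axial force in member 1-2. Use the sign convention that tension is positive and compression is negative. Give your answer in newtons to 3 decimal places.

152.433

N=3 nodes, M=3 members, R=3 reactions → 2N=6, M+R=6
member 0 (0-1): L=3.7237, (cx,cy)=(0.4724,0.8814)
member 1 (0-2): L=3.8000, (cx,cy)=(1.0000,0.0000)
member 2 (1-2): L=3.8649, (cx,cy)=(0.5281,-0.8492)
solve A·x = −loads:
  F[0-1] = -710.4609 N (compression)
  F[0-2] = -80.4987 N (compression)
  F[1-2] = +152.4335 N (tension)
  Rx@0 = +416.1100 N
  Ry@0 = +626.1947 N
  Ry@2 = -129.4447 N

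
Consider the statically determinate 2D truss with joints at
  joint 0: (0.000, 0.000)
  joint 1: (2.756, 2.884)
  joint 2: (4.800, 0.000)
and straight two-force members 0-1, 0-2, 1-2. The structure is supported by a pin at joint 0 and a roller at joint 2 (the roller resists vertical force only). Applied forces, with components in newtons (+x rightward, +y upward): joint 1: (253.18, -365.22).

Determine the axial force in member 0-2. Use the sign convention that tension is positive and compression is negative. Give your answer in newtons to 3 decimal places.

N=3 nodes, M=3 members, R=3 reactions → 2N=6, M+R=6
member 0 (0-1): L=3.9891, (cx,cy)=(0.6909,0.7230)
member 1 (0-2): L=4.8000, (cx,cy)=(1.0000,0.0000)
member 2 (1-2): L=3.5349, (cx,cy)=(0.5782,-0.8159)
solve A·x = −loads:
  F[0-1] = -4.7082 N (compression)
  F[0-2] = +256.4328 N (tension)
  F[1-2] = -443.4734 N (compression)
  Rx@0 = -253.1800 N
  Ry@0 = +3.4039 N
  Ry@2 = +361.8161 N

256.433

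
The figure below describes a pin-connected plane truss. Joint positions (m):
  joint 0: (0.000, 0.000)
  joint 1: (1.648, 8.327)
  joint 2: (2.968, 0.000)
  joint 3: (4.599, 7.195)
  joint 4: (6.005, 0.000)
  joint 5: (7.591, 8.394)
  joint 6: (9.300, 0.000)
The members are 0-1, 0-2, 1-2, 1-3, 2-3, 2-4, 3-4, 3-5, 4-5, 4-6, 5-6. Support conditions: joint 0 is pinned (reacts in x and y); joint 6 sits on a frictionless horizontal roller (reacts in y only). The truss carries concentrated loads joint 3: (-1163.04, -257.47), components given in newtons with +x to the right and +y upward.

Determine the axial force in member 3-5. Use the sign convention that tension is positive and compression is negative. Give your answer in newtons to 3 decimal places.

353.429

N=7 nodes, M=11 members, R=3 reactions → 2N=14, M+R=14
member 0 (0-1): L=8.4885, (cx,cy)=(0.1941,0.9810)
member 1 (0-2): L=2.9680, (cx,cy)=(1.0000,0.0000)
member 2 (1-2): L=8.4310, (cx,cy)=(0.1566,-0.9877)
member 3 (1-3): L=3.1607, (cx,cy)=(0.9337,-0.3582)
member 4 (2-3): L=7.3775, (cx,cy)=(0.2211,0.9753)
member 5 (2-4): L=3.0370, (cx,cy)=(1.0000,0.0000)
member 6 (3-4): L=7.3311, (cx,cy)=(0.1918,-0.9814)
member 7 (3-5): L=3.2233, (cx,cy)=(0.9282,0.3720)
member 8 (4-5): L=8.5425, (cx,cy)=(0.1857,0.9826)
member 9 (4-6): L=3.2950, (cx,cy)=(1.0000,0.0000)
member 10 (5-6): L=8.5662, (cx,cy)=(0.1995,-0.9799)
solve A·x = −loads:
  F[0-1] = -1049.9166 N (compression)
  F[0-2] = -959.2042 N (compression)
  F[1-2] = +1194.6096 N (tension)
  F[1-3] = -418.6418 N (compression)
  F[2-3] = -1209.8121 N (compression)
  F[2-4] = -504.7088 N (compression)
  F[3-4] = +921.0352 N (tension)
  F[3-5] = +353.4289 N (tension)
  F[4-5] = -919.9316 N (compression)
  F[4-6] = -157.2731 N (compression)
  F[5-6] = +788.3174 N (tension)
  Rx@0 = +1163.0400 N
  Ry@0 = +1029.9397 N
  Ry@6 = -772.4697 N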